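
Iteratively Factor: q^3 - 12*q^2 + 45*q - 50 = (q - 2)*(q^2 - 10*q + 25) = (q - 5)*(q - 2)*(q - 5)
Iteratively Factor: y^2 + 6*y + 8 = (y + 2)*(y + 4)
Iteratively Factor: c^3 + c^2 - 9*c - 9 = (c - 3)*(c^2 + 4*c + 3) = (c - 3)*(c + 1)*(c + 3)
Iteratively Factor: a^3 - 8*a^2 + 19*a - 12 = (a - 1)*(a^2 - 7*a + 12) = (a - 4)*(a - 1)*(a - 3)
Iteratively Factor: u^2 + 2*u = (u + 2)*(u)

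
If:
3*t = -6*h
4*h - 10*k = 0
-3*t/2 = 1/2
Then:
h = 1/6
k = 1/15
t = -1/3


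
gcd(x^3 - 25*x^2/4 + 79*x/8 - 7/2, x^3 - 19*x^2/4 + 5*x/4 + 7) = x^2 - 23*x/4 + 7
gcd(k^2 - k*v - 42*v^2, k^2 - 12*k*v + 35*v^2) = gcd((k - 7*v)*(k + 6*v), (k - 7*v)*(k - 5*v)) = -k + 7*v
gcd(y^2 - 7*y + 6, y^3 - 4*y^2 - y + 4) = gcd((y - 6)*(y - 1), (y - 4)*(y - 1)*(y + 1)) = y - 1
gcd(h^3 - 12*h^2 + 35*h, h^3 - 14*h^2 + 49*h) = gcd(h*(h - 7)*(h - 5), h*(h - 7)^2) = h^2 - 7*h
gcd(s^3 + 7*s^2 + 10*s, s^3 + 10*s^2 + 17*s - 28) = 1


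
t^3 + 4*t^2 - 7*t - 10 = (t - 2)*(t + 1)*(t + 5)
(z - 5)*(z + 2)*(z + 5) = z^3 + 2*z^2 - 25*z - 50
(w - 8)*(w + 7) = w^2 - w - 56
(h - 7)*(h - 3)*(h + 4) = h^3 - 6*h^2 - 19*h + 84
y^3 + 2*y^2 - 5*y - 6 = (y - 2)*(y + 1)*(y + 3)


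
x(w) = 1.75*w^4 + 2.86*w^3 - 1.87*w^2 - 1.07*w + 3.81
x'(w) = 7.0*w^3 + 8.58*w^2 - 3.74*w - 1.07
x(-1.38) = 0.56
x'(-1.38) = 2.03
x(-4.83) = 595.51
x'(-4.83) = -571.59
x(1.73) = 26.85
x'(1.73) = 54.38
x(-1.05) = 1.69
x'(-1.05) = 4.21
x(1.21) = 8.60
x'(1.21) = 19.37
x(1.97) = 42.67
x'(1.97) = 78.38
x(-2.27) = 9.62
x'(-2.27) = -30.25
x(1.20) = 8.40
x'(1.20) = 18.89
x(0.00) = 3.81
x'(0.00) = -1.07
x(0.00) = 3.81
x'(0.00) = -1.07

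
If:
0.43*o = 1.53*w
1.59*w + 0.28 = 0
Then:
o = -0.63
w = -0.18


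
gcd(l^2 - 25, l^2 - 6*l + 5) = l - 5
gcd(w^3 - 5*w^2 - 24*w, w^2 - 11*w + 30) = 1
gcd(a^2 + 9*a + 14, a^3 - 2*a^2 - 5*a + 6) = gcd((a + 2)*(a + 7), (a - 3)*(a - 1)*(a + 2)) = a + 2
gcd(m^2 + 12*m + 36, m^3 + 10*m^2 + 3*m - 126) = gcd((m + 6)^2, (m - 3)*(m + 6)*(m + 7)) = m + 6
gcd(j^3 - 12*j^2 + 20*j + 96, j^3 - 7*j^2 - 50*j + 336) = j^2 - 14*j + 48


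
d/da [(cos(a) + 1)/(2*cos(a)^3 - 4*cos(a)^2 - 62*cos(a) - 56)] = (2*cos(a) - 3)*sin(a)/(2*(cos(a) - 7)^2*(cos(a) + 4)^2)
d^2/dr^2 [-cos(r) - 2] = cos(r)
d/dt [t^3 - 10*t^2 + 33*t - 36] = 3*t^2 - 20*t + 33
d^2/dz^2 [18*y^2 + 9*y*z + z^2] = 2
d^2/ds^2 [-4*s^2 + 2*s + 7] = -8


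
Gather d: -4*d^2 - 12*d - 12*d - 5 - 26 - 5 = -4*d^2 - 24*d - 36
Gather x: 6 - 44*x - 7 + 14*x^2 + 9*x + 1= 14*x^2 - 35*x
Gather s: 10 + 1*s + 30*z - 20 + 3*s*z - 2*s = s*(3*z - 1) + 30*z - 10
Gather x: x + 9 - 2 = x + 7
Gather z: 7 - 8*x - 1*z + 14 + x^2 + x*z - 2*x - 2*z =x^2 - 10*x + z*(x - 3) + 21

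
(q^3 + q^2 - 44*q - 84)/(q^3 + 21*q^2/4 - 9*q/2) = 4*(q^2 - 5*q - 14)/(q*(4*q - 3))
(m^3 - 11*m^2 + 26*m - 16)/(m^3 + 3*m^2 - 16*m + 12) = (m - 8)/(m + 6)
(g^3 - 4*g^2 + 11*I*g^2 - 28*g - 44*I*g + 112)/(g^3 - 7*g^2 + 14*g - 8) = (g^2 + 11*I*g - 28)/(g^2 - 3*g + 2)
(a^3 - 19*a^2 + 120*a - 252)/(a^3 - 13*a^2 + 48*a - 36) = (a - 7)/(a - 1)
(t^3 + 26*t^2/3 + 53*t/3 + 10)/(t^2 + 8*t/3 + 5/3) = t + 6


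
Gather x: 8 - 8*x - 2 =6 - 8*x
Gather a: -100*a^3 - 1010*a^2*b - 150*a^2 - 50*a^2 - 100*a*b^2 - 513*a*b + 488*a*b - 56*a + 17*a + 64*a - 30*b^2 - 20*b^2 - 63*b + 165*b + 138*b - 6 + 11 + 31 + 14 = -100*a^3 + a^2*(-1010*b - 200) + a*(-100*b^2 - 25*b + 25) - 50*b^2 + 240*b + 50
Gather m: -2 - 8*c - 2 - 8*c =-16*c - 4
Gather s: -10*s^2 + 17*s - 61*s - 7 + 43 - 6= -10*s^2 - 44*s + 30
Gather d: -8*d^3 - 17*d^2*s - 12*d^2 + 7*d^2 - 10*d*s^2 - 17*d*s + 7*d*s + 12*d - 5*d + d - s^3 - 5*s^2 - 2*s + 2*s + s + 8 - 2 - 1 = -8*d^3 + d^2*(-17*s - 5) + d*(-10*s^2 - 10*s + 8) - s^3 - 5*s^2 + s + 5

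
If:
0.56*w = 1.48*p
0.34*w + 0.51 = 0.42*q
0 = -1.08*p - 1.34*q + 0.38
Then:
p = -0.32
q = 0.54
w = -0.84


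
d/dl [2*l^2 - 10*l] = 4*l - 10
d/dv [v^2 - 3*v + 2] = 2*v - 3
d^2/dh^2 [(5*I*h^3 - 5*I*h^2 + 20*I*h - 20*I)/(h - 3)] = 10*I*(h^3 - 9*h^2 + 27*h - 1)/(h^3 - 9*h^2 + 27*h - 27)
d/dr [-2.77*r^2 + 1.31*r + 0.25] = 1.31 - 5.54*r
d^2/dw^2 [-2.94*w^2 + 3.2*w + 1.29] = -5.88000000000000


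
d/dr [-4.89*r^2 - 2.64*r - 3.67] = -9.78*r - 2.64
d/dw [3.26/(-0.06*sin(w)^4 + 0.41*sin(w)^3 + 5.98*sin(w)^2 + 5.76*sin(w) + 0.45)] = (0.7824*sin(w)^3 - 4.0098*sin(w)^2 - 38.9896*sin(w) - 18.7776)*cos(w)/(-0.06*sin(w)^4 + 0.41*sin(w)^3 + 5.98*sin(w)^2 + 5.76*sin(w) + 0.45)^2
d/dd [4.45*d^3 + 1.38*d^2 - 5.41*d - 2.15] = 13.35*d^2 + 2.76*d - 5.41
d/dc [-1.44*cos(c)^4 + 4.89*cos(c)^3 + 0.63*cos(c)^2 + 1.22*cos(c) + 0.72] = (5.76*cos(c)^3 - 14.67*cos(c)^2 - 1.26*cos(c) - 1.22)*sin(c)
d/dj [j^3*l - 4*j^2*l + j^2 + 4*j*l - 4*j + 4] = 3*j^2*l - 8*j*l + 2*j + 4*l - 4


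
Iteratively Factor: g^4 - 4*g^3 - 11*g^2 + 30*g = (g - 5)*(g^3 + g^2 - 6*g) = (g - 5)*(g + 3)*(g^2 - 2*g) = (g - 5)*(g - 2)*(g + 3)*(g)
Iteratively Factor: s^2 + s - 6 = (s + 3)*(s - 2)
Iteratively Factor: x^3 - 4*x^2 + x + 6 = (x - 3)*(x^2 - x - 2) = (x - 3)*(x - 2)*(x + 1)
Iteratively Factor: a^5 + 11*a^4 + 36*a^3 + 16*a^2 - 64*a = (a)*(a^4 + 11*a^3 + 36*a^2 + 16*a - 64) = a*(a + 4)*(a^3 + 7*a^2 + 8*a - 16) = a*(a + 4)^2*(a^2 + 3*a - 4) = a*(a + 4)^3*(a - 1)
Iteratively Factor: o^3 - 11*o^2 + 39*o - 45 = (o - 3)*(o^2 - 8*o + 15) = (o - 5)*(o - 3)*(o - 3)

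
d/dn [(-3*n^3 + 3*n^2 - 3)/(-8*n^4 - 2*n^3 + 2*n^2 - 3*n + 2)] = 3*(-8*n^6 + 16*n^5 - 26*n^3 - 15*n^2 + 8*n - 3)/(64*n^8 + 32*n^7 - 28*n^6 + 40*n^5 - 16*n^4 - 20*n^3 + 17*n^2 - 12*n + 4)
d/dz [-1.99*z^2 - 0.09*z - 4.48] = -3.98*z - 0.09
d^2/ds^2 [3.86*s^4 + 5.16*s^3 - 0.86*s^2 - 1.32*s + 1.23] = 46.32*s^2 + 30.96*s - 1.72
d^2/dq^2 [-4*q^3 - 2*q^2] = -24*q - 4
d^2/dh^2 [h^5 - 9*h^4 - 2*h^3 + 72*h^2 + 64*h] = 20*h^3 - 108*h^2 - 12*h + 144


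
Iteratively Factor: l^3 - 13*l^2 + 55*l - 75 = (l - 5)*(l^2 - 8*l + 15) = (l - 5)*(l - 3)*(l - 5)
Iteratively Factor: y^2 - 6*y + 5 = (y - 1)*(y - 5)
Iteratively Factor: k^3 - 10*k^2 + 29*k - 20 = (k - 1)*(k^2 - 9*k + 20) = (k - 5)*(k - 1)*(k - 4)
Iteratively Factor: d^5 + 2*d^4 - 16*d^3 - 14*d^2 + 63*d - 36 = (d - 1)*(d^4 + 3*d^3 - 13*d^2 - 27*d + 36) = (d - 1)*(d + 3)*(d^3 - 13*d + 12) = (d - 3)*(d - 1)*(d + 3)*(d^2 + 3*d - 4) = (d - 3)*(d - 1)*(d + 3)*(d + 4)*(d - 1)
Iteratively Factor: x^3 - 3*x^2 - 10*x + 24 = (x - 2)*(x^2 - x - 12) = (x - 2)*(x + 3)*(x - 4)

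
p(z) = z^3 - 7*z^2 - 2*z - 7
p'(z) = 3*z^2 - 14*z - 2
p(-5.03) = -301.31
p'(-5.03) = 144.32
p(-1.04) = -13.62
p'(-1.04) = 15.80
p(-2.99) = -90.33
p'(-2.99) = 66.68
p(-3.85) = -160.12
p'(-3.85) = 96.37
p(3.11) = -50.84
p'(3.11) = -16.52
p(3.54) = -57.44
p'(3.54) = -13.97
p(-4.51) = -232.09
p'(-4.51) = 122.16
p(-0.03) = -6.95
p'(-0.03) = -1.58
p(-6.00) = -463.00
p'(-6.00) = 190.00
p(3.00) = -49.00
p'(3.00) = -17.00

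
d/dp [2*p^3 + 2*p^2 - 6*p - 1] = 6*p^2 + 4*p - 6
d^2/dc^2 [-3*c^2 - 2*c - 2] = -6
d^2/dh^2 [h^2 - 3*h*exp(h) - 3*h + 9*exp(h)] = -3*h*exp(h) + 3*exp(h) + 2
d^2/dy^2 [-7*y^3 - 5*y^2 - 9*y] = -42*y - 10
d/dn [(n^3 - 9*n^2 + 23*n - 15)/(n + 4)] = (2*n^3 + 3*n^2 - 72*n + 107)/(n^2 + 8*n + 16)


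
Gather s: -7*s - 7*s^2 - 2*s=-7*s^2 - 9*s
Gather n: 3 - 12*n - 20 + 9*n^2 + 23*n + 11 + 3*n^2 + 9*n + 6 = 12*n^2 + 20*n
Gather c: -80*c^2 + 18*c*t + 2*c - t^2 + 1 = -80*c^2 + c*(18*t + 2) - t^2 + 1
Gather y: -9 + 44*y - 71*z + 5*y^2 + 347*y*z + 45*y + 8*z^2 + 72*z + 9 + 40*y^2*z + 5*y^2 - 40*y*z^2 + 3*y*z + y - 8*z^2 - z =y^2*(40*z + 10) + y*(-40*z^2 + 350*z + 90)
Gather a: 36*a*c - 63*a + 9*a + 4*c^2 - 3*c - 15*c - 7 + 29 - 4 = a*(36*c - 54) + 4*c^2 - 18*c + 18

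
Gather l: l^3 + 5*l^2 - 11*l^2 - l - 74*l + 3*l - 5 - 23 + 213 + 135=l^3 - 6*l^2 - 72*l + 320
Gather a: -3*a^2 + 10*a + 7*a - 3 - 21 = -3*a^2 + 17*a - 24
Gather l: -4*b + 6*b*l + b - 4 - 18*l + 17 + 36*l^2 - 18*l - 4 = -3*b + 36*l^2 + l*(6*b - 36) + 9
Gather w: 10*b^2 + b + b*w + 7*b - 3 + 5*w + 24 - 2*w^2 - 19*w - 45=10*b^2 + 8*b - 2*w^2 + w*(b - 14) - 24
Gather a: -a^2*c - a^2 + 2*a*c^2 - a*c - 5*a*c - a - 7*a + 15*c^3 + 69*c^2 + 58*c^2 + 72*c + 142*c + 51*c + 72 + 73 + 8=a^2*(-c - 1) + a*(2*c^2 - 6*c - 8) + 15*c^3 + 127*c^2 + 265*c + 153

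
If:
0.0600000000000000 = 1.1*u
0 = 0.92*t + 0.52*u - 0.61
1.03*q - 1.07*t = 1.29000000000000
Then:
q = 1.91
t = 0.63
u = 0.05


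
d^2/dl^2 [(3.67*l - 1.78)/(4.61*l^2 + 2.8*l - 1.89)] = ((3.67*l - 1.78)*(9.22*l + 2.8)*(18.44*l + 5.6) - (101.5122*l + 4.1404)*(4.61*l^2 + 2.8*l - 1.89))/(4.61*l^2 + 2.8*l - 1.89)^3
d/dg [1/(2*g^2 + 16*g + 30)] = (-g - 4)/(g^2 + 8*g + 15)^2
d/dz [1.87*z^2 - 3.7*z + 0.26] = 3.74*z - 3.7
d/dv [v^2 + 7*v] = 2*v + 7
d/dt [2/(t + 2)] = -2/(t + 2)^2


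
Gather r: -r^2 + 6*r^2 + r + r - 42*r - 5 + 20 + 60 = 5*r^2 - 40*r + 75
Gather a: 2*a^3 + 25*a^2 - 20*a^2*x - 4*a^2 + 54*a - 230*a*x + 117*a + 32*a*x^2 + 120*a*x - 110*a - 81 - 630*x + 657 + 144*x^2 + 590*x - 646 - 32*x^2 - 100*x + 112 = 2*a^3 + a^2*(21 - 20*x) + a*(32*x^2 - 110*x + 61) + 112*x^2 - 140*x + 42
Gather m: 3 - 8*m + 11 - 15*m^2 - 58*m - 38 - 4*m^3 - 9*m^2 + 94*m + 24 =-4*m^3 - 24*m^2 + 28*m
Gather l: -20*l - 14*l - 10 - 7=-34*l - 17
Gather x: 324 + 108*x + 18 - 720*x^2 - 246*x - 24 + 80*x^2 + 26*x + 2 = -640*x^2 - 112*x + 320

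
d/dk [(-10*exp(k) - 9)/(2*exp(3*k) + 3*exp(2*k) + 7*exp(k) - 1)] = (40*exp(3*k) + 84*exp(2*k) + 54*exp(k) + 73)*exp(k)/(4*exp(6*k) + 12*exp(5*k) + 37*exp(4*k) + 38*exp(3*k) + 43*exp(2*k) - 14*exp(k) + 1)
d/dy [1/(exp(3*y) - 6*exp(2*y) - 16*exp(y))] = (-3*exp(2*y) + 12*exp(y) + 16)*exp(-y)/(-exp(2*y) + 6*exp(y) + 16)^2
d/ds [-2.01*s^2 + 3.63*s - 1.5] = 3.63 - 4.02*s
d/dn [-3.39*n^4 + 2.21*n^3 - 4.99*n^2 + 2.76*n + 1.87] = -13.56*n^3 + 6.63*n^2 - 9.98*n + 2.76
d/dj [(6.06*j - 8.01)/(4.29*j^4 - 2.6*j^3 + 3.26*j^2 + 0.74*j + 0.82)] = (-77.9922*j^4 + 168.9636*j^3 - 82.2336*j^2 + 52.2252*j + 10.8966)/(18.4041*j^8 - 22.308*j^7 + 34.7308*j^6 - 10.6028*j^5 + 13.8152*j^4 + 0.5608*j^3 + 5.894*j^2 + 1.2136*j + 0.6724)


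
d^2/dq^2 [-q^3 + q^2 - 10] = 2 - 6*q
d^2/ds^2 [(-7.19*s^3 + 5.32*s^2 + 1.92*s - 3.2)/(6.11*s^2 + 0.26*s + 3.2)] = (4.54747350886464e-13*s^5 + 2.27373675443232e-13*s^4 + 406.638232*s^3 - 1376.76864*s^2 - 697.49376*s + 230.45888)/(228.099131*s^6 + 29.119038*s^5 + 359.627268*s^4 + 30.518696*s^3 + 188.34816*s^2 + 7.9872*s + 32.768)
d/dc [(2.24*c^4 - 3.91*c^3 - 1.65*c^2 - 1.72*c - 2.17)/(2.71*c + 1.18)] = (18.2112*c^4 - 10.6194*c^3 - 18.3129*c^2 - 3.894*c + 3.8511)/(7.3441*c^2 + 6.3956*c + 1.3924)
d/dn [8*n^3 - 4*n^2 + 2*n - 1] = 24*n^2 - 8*n + 2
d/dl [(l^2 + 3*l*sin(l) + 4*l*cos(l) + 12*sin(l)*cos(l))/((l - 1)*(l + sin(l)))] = ((1 - l)*(cos(l) + 1)*(l^2 + 3*l*sin(l) + 4*l*cos(l) + 6*sin(2*l)) + (l - 1)*(l + sin(l))*(-4*l*sin(l) + 3*l*cos(l) + 2*l + 3*sin(l) + 4*cos(l) + 12*cos(2*l)) - (l + sin(l))*(l^2 + 3*l*sin(l) + 4*l*cos(l) + 6*sin(2*l)))/((l - 1)^2*(l + sin(l))^2)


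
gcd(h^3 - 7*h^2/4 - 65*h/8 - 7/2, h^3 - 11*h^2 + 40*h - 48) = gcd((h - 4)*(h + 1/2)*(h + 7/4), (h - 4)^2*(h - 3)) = h - 4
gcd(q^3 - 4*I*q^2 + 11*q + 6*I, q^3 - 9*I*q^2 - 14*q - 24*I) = q^2 - 5*I*q + 6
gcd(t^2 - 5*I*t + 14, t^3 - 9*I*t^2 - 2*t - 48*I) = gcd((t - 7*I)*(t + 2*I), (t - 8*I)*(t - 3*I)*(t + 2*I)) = t + 2*I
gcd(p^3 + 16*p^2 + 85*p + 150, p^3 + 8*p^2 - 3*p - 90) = p^2 + 11*p + 30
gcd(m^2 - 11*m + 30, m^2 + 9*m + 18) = 1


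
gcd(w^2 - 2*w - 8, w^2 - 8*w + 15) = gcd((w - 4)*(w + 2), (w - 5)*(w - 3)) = 1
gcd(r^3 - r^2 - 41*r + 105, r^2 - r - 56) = r + 7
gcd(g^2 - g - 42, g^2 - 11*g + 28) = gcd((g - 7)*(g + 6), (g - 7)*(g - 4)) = g - 7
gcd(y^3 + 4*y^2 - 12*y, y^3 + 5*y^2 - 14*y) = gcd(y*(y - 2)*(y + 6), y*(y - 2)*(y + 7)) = y^2 - 2*y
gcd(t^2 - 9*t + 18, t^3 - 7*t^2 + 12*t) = t - 3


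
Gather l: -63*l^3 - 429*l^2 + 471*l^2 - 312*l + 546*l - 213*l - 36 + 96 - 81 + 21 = -63*l^3 + 42*l^2 + 21*l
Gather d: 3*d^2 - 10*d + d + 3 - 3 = 3*d^2 - 9*d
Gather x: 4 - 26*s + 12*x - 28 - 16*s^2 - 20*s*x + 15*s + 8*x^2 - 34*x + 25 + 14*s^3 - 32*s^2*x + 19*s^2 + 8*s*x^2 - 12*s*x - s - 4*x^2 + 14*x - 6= 14*s^3 + 3*s^2 - 12*s + x^2*(8*s + 4) + x*(-32*s^2 - 32*s - 8) - 5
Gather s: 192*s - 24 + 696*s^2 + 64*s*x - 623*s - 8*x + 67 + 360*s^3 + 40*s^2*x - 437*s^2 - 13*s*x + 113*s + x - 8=360*s^3 + s^2*(40*x + 259) + s*(51*x - 318) - 7*x + 35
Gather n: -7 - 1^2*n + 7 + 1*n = 0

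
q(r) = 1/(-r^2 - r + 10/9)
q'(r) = (2*r + 1)/(-r^2 - r + 10/9)^2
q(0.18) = 1.11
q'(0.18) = 1.68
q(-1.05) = 0.94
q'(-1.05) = -0.98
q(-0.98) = 0.88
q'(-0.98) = -0.75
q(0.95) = -1.35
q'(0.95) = 5.28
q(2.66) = -0.12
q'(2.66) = 0.08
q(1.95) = -0.22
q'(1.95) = 0.23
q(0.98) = -1.21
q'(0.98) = 4.30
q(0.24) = 1.23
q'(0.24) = 2.24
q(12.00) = -0.00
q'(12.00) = 0.00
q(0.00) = 0.90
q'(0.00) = 0.81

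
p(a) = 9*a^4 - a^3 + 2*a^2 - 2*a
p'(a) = 36*a^3 - 3*a^2 + 4*a - 2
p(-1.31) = 34.81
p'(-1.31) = -93.32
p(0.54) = 0.11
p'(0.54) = 4.95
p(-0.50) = 2.19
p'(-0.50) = -9.25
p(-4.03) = 2479.89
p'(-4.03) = -2423.07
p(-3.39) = 1257.34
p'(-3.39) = -1452.53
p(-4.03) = 2479.89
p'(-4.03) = -2423.07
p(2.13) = 180.40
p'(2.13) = 340.80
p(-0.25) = 0.68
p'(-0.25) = -3.75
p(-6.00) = 11964.00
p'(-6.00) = -7910.00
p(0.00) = 0.00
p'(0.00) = -2.00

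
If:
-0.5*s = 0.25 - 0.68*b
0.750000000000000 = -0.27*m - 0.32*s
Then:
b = 0.735294117647059*s + 0.367647058823529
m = -1.18518518518519*s - 2.77777777777778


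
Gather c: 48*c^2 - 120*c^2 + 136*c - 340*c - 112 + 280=-72*c^2 - 204*c + 168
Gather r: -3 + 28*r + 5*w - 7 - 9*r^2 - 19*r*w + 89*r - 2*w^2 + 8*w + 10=-9*r^2 + r*(117 - 19*w) - 2*w^2 + 13*w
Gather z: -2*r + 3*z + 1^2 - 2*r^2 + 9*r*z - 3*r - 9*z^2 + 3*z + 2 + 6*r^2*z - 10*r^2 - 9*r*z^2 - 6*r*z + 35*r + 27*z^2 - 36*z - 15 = -12*r^2 + 30*r + z^2*(18 - 9*r) + z*(6*r^2 + 3*r - 30) - 12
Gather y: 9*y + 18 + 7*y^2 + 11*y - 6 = 7*y^2 + 20*y + 12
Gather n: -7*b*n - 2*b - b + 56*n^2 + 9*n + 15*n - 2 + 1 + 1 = -3*b + 56*n^2 + n*(24 - 7*b)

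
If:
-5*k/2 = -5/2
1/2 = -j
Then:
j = -1/2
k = 1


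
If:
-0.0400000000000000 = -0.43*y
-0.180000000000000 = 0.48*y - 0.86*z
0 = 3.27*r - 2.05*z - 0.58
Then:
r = 0.34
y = 0.09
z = 0.26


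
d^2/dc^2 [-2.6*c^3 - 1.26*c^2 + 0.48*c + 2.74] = -15.6*c - 2.52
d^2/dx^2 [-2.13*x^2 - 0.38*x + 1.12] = -4.26000000000000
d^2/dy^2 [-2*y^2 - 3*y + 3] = -4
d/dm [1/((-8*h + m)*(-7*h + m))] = (15*h - 2*m)/((7*h - m)^2*(8*h - m)^2)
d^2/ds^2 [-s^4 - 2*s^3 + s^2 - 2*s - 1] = -12*s^2 - 12*s + 2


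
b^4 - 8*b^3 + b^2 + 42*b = b*(b - 7)*(b - 3)*(b + 2)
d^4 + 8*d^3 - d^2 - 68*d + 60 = (d - 2)*(d - 1)*(d + 5)*(d + 6)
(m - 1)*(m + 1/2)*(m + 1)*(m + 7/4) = m^4 + 9*m^3/4 - m^2/8 - 9*m/4 - 7/8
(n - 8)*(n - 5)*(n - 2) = n^3 - 15*n^2 + 66*n - 80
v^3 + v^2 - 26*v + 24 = (v - 4)*(v - 1)*(v + 6)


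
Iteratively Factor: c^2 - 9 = (c + 3)*(c - 3)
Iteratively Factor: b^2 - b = (b)*(b - 1)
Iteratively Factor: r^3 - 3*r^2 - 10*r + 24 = (r + 3)*(r^2 - 6*r + 8) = (r - 4)*(r + 3)*(r - 2)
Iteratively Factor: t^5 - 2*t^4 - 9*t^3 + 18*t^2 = (t - 3)*(t^4 + t^3 - 6*t^2) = t*(t - 3)*(t^3 + t^2 - 6*t) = t^2*(t - 3)*(t^2 + t - 6) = t^2*(t - 3)*(t - 2)*(t + 3)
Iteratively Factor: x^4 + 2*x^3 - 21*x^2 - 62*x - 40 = (x - 5)*(x^3 + 7*x^2 + 14*x + 8) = (x - 5)*(x + 4)*(x^2 + 3*x + 2) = (x - 5)*(x + 2)*(x + 4)*(x + 1)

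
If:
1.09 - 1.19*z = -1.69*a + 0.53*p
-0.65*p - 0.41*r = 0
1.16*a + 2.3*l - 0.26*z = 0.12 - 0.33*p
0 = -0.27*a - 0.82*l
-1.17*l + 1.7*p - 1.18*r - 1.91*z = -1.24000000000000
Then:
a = 1.14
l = -0.38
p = 0.72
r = -1.14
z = 2.22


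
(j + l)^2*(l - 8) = j^2*l - 8*j^2 + 2*j*l^2 - 16*j*l + l^3 - 8*l^2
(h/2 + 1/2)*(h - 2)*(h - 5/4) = h^3/2 - 9*h^2/8 - 3*h/8 + 5/4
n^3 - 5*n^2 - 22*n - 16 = (n - 8)*(n + 1)*(n + 2)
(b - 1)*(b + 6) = b^2 + 5*b - 6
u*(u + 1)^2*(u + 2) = u^4 + 4*u^3 + 5*u^2 + 2*u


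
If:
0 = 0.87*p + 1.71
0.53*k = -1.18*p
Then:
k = 4.38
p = -1.97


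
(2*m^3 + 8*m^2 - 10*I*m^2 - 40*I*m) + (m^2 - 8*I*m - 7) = 2*m^3 + 9*m^2 - 10*I*m^2 - 48*I*m - 7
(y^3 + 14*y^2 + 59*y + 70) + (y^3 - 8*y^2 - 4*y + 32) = 2*y^3 + 6*y^2 + 55*y + 102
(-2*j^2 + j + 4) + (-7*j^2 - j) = 4 - 9*j^2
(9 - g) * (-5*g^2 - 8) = 5*g^3 - 45*g^2 + 8*g - 72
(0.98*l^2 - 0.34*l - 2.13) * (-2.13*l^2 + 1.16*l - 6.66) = -2.0874*l^4 + 1.861*l^3 - 2.3843*l^2 - 0.206399999999999*l + 14.1858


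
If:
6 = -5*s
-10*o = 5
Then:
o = -1/2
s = -6/5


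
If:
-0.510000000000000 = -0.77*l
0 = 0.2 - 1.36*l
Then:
No Solution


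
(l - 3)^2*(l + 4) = l^3 - 2*l^2 - 15*l + 36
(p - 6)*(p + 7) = p^2 + p - 42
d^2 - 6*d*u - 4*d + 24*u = (d - 4)*(d - 6*u)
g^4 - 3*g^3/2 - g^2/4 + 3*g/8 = g*(g - 3/2)*(g - 1/2)*(g + 1/2)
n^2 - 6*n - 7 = (n - 7)*(n + 1)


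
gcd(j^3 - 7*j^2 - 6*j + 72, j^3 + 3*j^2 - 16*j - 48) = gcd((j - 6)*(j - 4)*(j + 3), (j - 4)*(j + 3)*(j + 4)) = j^2 - j - 12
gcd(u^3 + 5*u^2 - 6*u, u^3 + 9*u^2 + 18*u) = u^2 + 6*u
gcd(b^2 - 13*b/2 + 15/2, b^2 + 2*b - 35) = b - 5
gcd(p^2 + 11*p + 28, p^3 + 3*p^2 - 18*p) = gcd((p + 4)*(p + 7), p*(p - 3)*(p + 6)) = 1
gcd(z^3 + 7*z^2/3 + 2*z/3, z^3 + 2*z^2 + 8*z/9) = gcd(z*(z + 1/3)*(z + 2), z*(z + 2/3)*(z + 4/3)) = z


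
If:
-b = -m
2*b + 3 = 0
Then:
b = -3/2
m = -3/2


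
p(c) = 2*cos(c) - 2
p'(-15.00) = 1.30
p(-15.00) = -3.52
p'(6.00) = 0.56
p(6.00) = -0.08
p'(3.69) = 1.04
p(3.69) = -3.71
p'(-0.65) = 1.21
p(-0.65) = -0.41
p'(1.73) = -1.97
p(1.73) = -2.32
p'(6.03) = 0.50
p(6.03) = -0.06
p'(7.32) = -1.72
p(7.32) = -0.98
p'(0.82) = -1.46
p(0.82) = -0.64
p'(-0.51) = 0.98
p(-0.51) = -0.25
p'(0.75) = -1.36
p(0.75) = -0.54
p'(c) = -2*sin(c)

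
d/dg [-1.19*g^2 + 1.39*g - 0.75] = 1.39 - 2.38*g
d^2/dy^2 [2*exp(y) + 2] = 2*exp(y)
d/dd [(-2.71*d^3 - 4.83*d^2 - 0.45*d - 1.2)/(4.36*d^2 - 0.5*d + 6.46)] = (-11.8156*d^4 + 2.71*d^3 - 48.1428*d^2 - 51.9396*d - 3.507)/(19.0096*d^4 - 4.36*d^3 + 56.5812*d^2 - 6.46*d + 41.7316)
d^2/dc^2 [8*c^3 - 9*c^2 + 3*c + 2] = 48*c - 18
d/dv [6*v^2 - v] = 12*v - 1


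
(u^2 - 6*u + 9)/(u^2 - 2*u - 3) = (u - 3)/(u + 1)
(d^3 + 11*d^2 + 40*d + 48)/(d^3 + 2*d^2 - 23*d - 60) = (d + 4)/(d - 5)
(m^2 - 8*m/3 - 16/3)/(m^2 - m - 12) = (m + 4/3)/(m + 3)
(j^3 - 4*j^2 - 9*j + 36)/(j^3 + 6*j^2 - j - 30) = (j^2 - 7*j + 12)/(j^2 + 3*j - 10)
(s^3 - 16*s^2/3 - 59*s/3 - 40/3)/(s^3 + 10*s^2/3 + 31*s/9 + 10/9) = 3*(s - 8)/(3*s + 2)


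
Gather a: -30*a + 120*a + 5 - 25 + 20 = 90*a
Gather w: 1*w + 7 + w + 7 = 2*w + 14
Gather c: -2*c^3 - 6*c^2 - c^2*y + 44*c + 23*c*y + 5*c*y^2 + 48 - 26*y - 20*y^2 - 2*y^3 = -2*c^3 + c^2*(-y - 6) + c*(5*y^2 + 23*y + 44) - 2*y^3 - 20*y^2 - 26*y + 48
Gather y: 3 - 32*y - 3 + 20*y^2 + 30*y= 20*y^2 - 2*y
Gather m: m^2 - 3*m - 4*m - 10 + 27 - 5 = m^2 - 7*m + 12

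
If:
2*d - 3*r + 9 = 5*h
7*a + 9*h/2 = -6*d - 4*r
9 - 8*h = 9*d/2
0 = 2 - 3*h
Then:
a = -1427/567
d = 22/27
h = 2/3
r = 197/81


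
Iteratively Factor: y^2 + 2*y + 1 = (y + 1)*(y + 1)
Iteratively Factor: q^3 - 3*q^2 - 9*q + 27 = (q + 3)*(q^2 - 6*q + 9) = (q - 3)*(q + 3)*(q - 3)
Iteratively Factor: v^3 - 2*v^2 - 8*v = (v)*(v^2 - 2*v - 8) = v*(v + 2)*(v - 4)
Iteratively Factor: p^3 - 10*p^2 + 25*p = (p)*(p^2 - 10*p + 25) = p*(p - 5)*(p - 5)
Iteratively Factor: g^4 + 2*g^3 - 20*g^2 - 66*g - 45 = (g - 5)*(g^3 + 7*g^2 + 15*g + 9) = (g - 5)*(g + 3)*(g^2 + 4*g + 3) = (g - 5)*(g + 1)*(g + 3)*(g + 3)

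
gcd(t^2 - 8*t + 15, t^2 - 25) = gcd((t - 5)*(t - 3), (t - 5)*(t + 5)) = t - 5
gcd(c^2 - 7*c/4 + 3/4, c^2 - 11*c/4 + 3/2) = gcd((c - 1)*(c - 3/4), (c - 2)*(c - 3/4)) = c - 3/4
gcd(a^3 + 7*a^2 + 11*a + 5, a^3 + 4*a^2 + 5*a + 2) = a^2 + 2*a + 1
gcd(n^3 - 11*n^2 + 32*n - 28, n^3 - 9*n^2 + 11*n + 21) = n - 7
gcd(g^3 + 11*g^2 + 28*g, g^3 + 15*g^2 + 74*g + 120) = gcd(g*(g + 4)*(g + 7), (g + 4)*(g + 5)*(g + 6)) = g + 4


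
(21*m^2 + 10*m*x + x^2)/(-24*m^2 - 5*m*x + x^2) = (7*m + x)/(-8*m + x)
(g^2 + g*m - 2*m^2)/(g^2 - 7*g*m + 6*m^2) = (g + 2*m)/(g - 6*m)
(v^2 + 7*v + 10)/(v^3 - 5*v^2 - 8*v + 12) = (v + 5)/(v^2 - 7*v + 6)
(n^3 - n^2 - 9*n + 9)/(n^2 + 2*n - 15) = (n^2 + 2*n - 3)/(n + 5)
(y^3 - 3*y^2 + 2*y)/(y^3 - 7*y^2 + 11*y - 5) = y*(y - 2)/(y^2 - 6*y + 5)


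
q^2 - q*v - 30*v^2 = (q - 6*v)*(q + 5*v)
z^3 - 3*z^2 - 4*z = z*(z - 4)*(z + 1)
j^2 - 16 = (j - 4)*(j + 4)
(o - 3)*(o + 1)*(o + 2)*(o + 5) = o^4 + 5*o^3 - 7*o^2 - 41*o - 30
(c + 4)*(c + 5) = c^2 + 9*c + 20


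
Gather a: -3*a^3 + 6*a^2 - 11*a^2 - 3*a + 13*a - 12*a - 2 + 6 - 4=-3*a^3 - 5*a^2 - 2*a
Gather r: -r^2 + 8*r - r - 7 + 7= -r^2 + 7*r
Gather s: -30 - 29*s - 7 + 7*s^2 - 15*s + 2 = 7*s^2 - 44*s - 35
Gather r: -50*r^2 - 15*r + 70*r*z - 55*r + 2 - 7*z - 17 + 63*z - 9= -50*r^2 + r*(70*z - 70) + 56*z - 24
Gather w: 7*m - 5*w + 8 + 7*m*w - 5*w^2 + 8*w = 7*m - 5*w^2 + w*(7*m + 3) + 8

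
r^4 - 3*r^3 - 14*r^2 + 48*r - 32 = (r - 4)*(r - 2)*(r - 1)*(r + 4)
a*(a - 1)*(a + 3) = a^3 + 2*a^2 - 3*a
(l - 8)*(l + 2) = l^2 - 6*l - 16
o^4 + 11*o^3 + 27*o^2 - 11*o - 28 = (o - 1)*(o + 1)*(o + 4)*(o + 7)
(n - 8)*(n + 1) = n^2 - 7*n - 8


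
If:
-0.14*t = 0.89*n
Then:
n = -0.157303370786517*t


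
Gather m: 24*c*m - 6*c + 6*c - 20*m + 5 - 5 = m*(24*c - 20)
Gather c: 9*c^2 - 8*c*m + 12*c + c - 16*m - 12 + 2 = 9*c^2 + c*(13 - 8*m) - 16*m - 10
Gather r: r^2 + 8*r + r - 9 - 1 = r^2 + 9*r - 10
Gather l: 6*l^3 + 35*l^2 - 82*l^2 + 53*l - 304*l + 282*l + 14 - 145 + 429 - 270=6*l^3 - 47*l^2 + 31*l + 28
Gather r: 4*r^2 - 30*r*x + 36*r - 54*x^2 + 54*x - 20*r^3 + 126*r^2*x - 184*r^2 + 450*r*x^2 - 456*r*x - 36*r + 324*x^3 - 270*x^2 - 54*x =-20*r^3 + r^2*(126*x - 180) + r*(450*x^2 - 486*x) + 324*x^3 - 324*x^2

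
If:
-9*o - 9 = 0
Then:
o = -1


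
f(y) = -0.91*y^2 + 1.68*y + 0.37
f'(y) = 1.68 - 1.82*y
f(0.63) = 1.07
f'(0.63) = 0.53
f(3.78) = -6.28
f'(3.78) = -5.20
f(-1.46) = -4.02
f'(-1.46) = 4.34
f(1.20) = 1.08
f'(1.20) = -0.50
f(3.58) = -5.28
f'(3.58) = -4.84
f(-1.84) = -5.80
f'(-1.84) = 5.03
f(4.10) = -8.04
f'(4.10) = -5.78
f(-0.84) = -1.68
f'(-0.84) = 3.21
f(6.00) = -22.31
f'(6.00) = -9.24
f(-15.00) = -229.58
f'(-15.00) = 28.98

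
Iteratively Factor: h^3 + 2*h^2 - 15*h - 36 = (h + 3)*(h^2 - h - 12) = (h + 3)^2*(h - 4)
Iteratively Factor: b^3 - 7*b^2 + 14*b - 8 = (b - 2)*(b^2 - 5*b + 4) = (b - 2)*(b - 1)*(b - 4)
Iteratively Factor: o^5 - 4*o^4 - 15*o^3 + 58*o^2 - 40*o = (o - 5)*(o^4 + o^3 - 10*o^2 + 8*o) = (o - 5)*(o - 2)*(o^3 + 3*o^2 - 4*o) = o*(o - 5)*(o - 2)*(o^2 + 3*o - 4) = o*(o - 5)*(o - 2)*(o - 1)*(o + 4)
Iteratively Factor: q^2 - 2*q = (q)*(q - 2)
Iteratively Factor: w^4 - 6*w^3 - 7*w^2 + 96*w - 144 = (w + 4)*(w^3 - 10*w^2 + 33*w - 36) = (w - 4)*(w + 4)*(w^2 - 6*w + 9) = (w - 4)*(w - 3)*(w + 4)*(w - 3)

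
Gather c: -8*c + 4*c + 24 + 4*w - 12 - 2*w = -4*c + 2*w + 12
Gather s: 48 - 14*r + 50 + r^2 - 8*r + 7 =r^2 - 22*r + 105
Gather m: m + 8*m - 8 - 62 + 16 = 9*m - 54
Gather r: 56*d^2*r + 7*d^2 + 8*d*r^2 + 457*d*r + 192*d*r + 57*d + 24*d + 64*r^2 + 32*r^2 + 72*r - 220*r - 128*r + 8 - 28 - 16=7*d^2 + 81*d + r^2*(8*d + 96) + r*(56*d^2 + 649*d - 276) - 36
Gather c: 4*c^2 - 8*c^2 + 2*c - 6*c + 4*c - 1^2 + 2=1 - 4*c^2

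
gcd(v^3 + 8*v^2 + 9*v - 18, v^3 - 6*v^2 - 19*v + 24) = v^2 + 2*v - 3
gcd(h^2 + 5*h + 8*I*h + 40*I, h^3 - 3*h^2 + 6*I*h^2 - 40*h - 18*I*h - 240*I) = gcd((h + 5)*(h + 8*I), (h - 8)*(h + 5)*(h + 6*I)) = h + 5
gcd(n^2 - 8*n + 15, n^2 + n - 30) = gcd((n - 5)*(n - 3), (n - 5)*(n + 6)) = n - 5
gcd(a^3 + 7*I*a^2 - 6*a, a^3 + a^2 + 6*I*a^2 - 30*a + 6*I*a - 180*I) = a + 6*I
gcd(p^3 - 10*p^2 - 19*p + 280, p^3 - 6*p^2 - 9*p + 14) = p - 7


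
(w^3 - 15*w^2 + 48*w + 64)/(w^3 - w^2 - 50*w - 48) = (w - 8)/(w + 6)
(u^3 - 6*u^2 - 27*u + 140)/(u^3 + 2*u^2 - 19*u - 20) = (u - 7)/(u + 1)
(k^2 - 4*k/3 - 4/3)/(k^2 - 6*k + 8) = (k + 2/3)/(k - 4)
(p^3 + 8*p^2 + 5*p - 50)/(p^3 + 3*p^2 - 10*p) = (p + 5)/p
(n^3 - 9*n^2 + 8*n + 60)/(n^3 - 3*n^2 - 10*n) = (n - 6)/n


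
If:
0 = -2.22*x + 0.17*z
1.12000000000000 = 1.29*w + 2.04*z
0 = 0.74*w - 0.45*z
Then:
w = 0.24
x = 0.03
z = 0.40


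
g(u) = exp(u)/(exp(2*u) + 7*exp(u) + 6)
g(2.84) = 0.04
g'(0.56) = 0.01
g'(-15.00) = 0.00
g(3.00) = 0.04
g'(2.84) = -0.03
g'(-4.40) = 0.00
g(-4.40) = 0.00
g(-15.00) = 0.00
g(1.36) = 0.08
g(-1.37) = 0.03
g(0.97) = 0.08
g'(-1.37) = 0.02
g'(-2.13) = 0.02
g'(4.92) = -0.01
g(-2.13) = 0.02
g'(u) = (-2*exp(2*u) - 7*exp(u))*exp(u)/(exp(2*u) + 7*exp(u) + 6)^2 + exp(u)/(exp(2*u) + 7*exp(u) + 6) = (6 - exp(2*u))*exp(u)/(exp(4*u) + 14*exp(3*u) + 61*exp(2*u) + 84*exp(u) + 36)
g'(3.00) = -0.03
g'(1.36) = -0.02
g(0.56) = 0.08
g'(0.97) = -0.00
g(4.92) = 0.01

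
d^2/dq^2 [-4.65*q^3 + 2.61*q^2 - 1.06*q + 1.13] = 5.22 - 27.9*q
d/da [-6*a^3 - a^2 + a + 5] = -18*a^2 - 2*a + 1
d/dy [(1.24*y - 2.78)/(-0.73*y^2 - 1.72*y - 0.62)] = (0.9052*y^2 - 4.0588*y - 5.5504)/(0.5329*y^4 + 2.5112*y^3 + 3.8636*y^2 + 2.1328*y + 0.3844)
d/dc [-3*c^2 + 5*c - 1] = 5 - 6*c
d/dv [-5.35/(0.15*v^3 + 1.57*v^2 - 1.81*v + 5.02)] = (2.4075*v^2 + 16.799*v - 9.6835)/(0.15*v^3 + 1.57*v^2 - 1.81*v + 5.02)^2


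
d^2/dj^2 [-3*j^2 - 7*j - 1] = -6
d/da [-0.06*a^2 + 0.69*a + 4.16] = 0.69 - 0.12*a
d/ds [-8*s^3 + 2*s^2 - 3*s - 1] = -24*s^2 + 4*s - 3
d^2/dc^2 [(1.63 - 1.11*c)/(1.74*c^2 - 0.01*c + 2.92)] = (-(1.11*c - 1.63)*(3.48*c - 0.01)*(6.96*c - 0.02) + (11.5884*c - 5.6946)*(1.74*c^2 - 0.01*c + 2.92))/(1.74*c^2 - 0.01*c + 2.92)^3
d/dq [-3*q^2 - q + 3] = -6*q - 1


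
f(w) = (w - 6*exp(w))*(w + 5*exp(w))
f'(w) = (1 - 6*exp(w))*(w + 5*exp(w)) + (w - 6*exp(w))*(5*exp(w) + 1) = -w*exp(w) + 2*w - 60*exp(2*w) - exp(w)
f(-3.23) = 10.51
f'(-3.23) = -6.47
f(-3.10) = 9.69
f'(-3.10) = -6.23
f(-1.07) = -2.02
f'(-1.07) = -9.18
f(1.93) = -1433.53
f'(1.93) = -2864.25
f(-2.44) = 5.94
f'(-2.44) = -5.21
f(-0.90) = -3.78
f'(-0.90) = -11.76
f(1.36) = -458.86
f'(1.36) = -917.29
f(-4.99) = 24.93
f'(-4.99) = -9.96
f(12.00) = -794675616808.80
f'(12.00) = -1589349443578.90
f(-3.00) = 9.07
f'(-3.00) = -6.05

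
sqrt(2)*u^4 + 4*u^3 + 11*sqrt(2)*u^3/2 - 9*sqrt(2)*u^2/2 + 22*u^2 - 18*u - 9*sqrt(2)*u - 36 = (u - 3/2)*(u + 6)*(u + 2*sqrt(2))*(sqrt(2)*u + sqrt(2))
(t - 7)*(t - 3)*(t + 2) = t^3 - 8*t^2 + t + 42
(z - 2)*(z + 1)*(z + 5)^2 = z^4 + 9*z^3 + 13*z^2 - 45*z - 50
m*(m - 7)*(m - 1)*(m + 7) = m^4 - m^3 - 49*m^2 + 49*m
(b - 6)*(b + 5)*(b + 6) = b^3 + 5*b^2 - 36*b - 180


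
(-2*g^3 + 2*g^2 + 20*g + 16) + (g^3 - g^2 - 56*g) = -g^3 + g^2 - 36*g + 16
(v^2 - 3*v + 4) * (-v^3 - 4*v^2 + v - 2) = -v^5 - v^4 + 9*v^3 - 21*v^2 + 10*v - 8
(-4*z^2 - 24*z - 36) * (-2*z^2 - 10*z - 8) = 8*z^4 + 88*z^3 + 344*z^2 + 552*z + 288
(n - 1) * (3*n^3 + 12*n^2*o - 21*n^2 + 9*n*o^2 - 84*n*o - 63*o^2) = 3*n^4 + 12*n^3*o - 24*n^3 + 9*n^2*o^2 - 96*n^2*o + 21*n^2 - 72*n*o^2 + 84*n*o + 63*o^2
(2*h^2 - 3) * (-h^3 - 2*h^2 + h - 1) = -2*h^5 - 4*h^4 + 5*h^3 + 4*h^2 - 3*h + 3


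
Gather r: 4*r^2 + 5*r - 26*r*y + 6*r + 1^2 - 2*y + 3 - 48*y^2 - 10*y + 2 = 4*r^2 + r*(11 - 26*y) - 48*y^2 - 12*y + 6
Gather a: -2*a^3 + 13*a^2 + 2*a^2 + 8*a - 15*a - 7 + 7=-2*a^3 + 15*a^2 - 7*a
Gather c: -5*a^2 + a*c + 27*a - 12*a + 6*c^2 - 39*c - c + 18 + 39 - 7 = -5*a^2 + 15*a + 6*c^2 + c*(a - 40) + 50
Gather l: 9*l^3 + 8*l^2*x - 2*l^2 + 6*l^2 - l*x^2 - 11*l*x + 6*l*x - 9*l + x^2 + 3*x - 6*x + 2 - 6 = 9*l^3 + l^2*(8*x + 4) + l*(-x^2 - 5*x - 9) + x^2 - 3*x - 4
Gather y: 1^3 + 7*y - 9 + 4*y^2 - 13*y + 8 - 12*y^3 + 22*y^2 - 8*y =-12*y^3 + 26*y^2 - 14*y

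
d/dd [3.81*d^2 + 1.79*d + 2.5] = 7.62*d + 1.79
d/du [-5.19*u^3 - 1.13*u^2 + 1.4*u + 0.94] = -15.57*u^2 - 2.26*u + 1.4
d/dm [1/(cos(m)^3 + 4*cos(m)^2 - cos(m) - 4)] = (3*cos(m)^2 + 8*cos(m) - 1)/((cos(m) + 4)^2*sin(m)^3)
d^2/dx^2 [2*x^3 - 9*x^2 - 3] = 12*x - 18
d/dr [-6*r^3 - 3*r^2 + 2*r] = -18*r^2 - 6*r + 2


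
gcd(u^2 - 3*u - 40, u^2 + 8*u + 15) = u + 5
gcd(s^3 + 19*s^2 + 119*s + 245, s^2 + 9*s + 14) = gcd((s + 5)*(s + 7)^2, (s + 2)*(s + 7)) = s + 7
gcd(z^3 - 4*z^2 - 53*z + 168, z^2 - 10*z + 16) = z - 8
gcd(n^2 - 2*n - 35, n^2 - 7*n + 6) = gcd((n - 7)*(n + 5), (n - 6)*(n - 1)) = 1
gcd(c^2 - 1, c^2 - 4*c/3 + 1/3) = c - 1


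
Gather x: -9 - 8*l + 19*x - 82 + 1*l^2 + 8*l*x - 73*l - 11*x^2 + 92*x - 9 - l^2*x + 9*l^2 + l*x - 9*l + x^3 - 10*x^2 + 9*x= 10*l^2 - 90*l + x^3 - 21*x^2 + x*(-l^2 + 9*l + 120) - 100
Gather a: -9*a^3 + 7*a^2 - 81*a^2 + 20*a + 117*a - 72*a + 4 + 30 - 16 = -9*a^3 - 74*a^2 + 65*a + 18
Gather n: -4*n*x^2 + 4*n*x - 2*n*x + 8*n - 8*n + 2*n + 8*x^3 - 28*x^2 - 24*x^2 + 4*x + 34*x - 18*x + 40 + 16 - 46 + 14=n*(-4*x^2 + 2*x + 2) + 8*x^3 - 52*x^2 + 20*x + 24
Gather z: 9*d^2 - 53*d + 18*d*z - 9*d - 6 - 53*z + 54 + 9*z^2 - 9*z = 9*d^2 - 62*d + 9*z^2 + z*(18*d - 62) + 48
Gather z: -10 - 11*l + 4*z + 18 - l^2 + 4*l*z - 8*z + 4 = -l^2 - 11*l + z*(4*l - 4) + 12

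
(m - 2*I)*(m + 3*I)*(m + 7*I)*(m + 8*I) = m^4 + 16*I*m^3 - 65*m^2 + 34*I*m - 336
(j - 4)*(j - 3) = j^2 - 7*j + 12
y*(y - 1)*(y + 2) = y^3 + y^2 - 2*y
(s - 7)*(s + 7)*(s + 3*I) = s^3 + 3*I*s^2 - 49*s - 147*I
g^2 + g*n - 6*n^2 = (g - 2*n)*(g + 3*n)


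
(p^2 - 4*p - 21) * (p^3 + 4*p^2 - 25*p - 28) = p^5 - 62*p^3 - 12*p^2 + 637*p + 588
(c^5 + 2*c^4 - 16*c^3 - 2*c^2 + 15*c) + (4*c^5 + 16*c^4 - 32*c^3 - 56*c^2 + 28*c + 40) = 5*c^5 + 18*c^4 - 48*c^3 - 58*c^2 + 43*c + 40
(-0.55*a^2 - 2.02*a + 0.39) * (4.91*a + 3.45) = -2.7005*a^3 - 11.8157*a^2 - 5.0541*a + 1.3455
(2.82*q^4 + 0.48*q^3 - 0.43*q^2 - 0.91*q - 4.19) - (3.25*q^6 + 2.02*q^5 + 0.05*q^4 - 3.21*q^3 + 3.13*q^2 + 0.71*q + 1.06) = -3.25*q^6 - 2.02*q^5 + 2.77*q^4 + 3.69*q^3 - 3.56*q^2 - 1.62*q - 5.25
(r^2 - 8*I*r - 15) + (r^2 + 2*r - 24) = 2*r^2 + 2*r - 8*I*r - 39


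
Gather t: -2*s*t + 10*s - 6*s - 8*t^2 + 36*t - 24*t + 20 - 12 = 4*s - 8*t^2 + t*(12 - 2*s) + 8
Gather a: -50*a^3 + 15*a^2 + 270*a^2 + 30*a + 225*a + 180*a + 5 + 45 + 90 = -50*a^3 + 285*a^2 + 435*a + 140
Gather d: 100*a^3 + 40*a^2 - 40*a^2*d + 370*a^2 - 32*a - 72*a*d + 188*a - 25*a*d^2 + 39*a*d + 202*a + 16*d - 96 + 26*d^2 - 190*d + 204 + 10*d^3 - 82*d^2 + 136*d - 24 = 100*a^3 + 410*a^2 + 358*a + 10*d^3 + d^2*(-25*a - 56) + d*(-40*a^2 - 33*a - 38) + 84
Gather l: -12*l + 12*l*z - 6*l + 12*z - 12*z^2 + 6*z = l*(12*z - 18) - 12*z^2 + 18*z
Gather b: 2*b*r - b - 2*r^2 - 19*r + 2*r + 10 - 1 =b*(2*r - 1) - 2*r^2 - 17*r + 9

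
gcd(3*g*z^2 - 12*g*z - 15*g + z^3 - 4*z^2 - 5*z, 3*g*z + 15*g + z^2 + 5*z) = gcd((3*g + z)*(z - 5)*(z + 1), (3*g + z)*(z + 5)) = 3*g + z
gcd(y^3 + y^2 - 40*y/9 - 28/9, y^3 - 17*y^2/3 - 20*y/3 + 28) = y^2 + y/3 - 14/3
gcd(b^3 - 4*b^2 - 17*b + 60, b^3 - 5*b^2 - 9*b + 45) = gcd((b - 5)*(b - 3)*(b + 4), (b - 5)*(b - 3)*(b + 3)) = b^2 - 8*b + 15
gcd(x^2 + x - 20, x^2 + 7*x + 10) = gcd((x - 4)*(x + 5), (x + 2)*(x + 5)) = x + 5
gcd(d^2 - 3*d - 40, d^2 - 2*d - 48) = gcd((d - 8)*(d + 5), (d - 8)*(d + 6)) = d - 8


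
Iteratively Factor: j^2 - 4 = (j + 2)*(j - 2)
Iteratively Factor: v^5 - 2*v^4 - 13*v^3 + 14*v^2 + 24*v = (v + 1)*(v^4 - 3*v^3 - 10*v^2 + 24*v) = (v + 1)*(v + 3)*(v^3 - 6*v^2 + 8*v) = (v - 2)*(v + 1)*(v + 3)*(v^2 - 4*v) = v*(v - 2)*(v + 1)*(v + 3)*(v - 4)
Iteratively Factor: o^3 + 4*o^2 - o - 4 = (o + 4)*(o^2 - 1) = (o + 1)*(o + 4)*(o - 1)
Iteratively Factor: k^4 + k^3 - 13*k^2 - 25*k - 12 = (k + 1)*(k^3 - 13*k - 12) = (k + 1)^2*(k^2 - k - 12) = (k - 4)*(k + 1)^2*(k + 3)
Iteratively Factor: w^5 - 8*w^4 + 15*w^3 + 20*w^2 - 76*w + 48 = (w - 2)*(w^4 - 6*w^3 + 3*w^2 + 26*w - 24) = (w - 2)*(w - 1)*(w^3 - 5*w^2 - 2*w + 24) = (w - 3)*(w - 2)*(w - 1)*(w^2 - 2*w - 8) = (w - 3)*(w - 2)*(w - 1)*(w + 2)*(w - 4)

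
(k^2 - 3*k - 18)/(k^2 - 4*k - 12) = (k + 3)/(k + 2)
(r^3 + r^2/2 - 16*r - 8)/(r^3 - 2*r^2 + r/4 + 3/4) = 2*(r^2 - 16)/(2*r^2 - 5*r + 3)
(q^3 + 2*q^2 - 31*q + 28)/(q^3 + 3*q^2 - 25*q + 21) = (q - 4)/(q - 3)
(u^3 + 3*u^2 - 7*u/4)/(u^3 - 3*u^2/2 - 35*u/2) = (u - 1/2)/(u - 5)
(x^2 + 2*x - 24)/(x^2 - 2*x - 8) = (x + 6)/(x + 2)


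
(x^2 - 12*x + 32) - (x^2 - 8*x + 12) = 20 - 4*x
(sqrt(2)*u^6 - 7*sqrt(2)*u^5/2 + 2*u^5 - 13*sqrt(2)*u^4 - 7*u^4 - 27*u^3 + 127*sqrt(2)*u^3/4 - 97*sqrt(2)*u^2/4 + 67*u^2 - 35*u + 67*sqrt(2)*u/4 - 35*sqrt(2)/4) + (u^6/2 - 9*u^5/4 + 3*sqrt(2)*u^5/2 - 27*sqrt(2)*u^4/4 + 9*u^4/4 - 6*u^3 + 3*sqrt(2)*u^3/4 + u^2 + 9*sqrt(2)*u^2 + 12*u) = u^6/2 + sqrt(2)*u^6 - 2*sqrt(2)*u^5 - u^5/4 - 79*sqrt(2)*u^4/4 - 19*u^4/4 - 33*u^3 + 65*sqrt(2)*u^3/2 - 61*sqrt(2)*u^2/4 + 68*u^2 - 23*u + 67*sqrt(2)*u/4 - 35*sqrt(2)/4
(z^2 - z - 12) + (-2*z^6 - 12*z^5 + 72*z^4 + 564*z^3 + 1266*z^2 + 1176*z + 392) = -2*z^6 - 12*z^5 + 72*z^4 + 564*z^3 + 1267*z^2 + 1175*z + 380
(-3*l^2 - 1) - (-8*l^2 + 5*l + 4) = 5*l^2 - 5*l - 5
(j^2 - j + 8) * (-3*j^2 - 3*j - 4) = -3*j^4 - 25*j^2 - 20*j - 32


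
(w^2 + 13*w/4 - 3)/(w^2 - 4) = (w^2 + 13*w/4 - 3)/(w^2 - 4)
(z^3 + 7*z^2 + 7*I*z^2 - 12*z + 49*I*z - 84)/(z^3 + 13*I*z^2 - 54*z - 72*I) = (z + 7)/(z + 6*I)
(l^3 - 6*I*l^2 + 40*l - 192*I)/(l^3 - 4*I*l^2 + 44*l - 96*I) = (l - 4*I)/(l - 2*I)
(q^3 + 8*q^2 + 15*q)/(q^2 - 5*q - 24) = q*(q + 5)/(q - 8)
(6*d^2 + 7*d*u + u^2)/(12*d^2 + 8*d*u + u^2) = (d + u)/(2*d + u)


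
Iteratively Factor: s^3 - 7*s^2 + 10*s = (s - 2)*(s^2 - 5*s) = (s - 5)*(s - 2)*(s)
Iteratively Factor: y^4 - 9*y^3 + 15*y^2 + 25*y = (y)*(y^3 - 9*y^2 + 15*y + 25) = y*(y - 5)*(y^2 - 4*y - 5) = y*(y - 5)*(y + 1)*(y - 5)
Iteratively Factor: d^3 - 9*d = (d + 3)*(d^2 - 3*d) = (d - 3)*(d + 3)*(d)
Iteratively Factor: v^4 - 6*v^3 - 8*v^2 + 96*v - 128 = (v - 2)*(v^3 - 4*v^2 - 16*v + 64) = (v - 4)*(v - 2)*(v^2 - 16) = (v - 4)*(v - 2)*(v + 4)*(v - 4)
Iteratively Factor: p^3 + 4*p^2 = (p + 4)*(p^2) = p*(p + 4)*(p)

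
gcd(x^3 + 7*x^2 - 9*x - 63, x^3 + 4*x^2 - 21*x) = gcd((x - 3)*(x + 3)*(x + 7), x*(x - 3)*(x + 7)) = x^2 + 4*x - 21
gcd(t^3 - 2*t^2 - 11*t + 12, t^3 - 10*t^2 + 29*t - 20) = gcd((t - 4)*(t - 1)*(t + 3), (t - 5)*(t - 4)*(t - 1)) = t^2 - 5*t + 4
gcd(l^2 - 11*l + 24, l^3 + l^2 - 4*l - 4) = 1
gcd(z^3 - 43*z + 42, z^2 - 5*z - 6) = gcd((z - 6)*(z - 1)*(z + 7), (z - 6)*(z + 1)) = z - 6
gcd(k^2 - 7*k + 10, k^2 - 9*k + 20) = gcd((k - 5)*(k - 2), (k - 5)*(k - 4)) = k - 5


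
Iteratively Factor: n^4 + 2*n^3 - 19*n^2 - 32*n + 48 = (n + 4)*(n^3 - 2*n^2 - 11*n + 12) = (n - 1)*(n + 4)*(n^2 - n - 12) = (n - 1)*(n + 3)*(n + 4)*(n - 4)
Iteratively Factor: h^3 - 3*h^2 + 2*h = (h)*(h^2 - 3*h + 2) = h*(h - 2)*(h - 1)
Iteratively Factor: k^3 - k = (k)*(k^2 - 1) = k*(k - 1)*(k + 1)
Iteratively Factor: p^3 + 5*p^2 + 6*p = (p + 2)*(p^2 + 3*p) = (p + 2)*(p + 3)*(p)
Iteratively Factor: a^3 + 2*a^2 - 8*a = (a + 4)*(a^2 - 2*a) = (a - 2)*(a + 4)*(a)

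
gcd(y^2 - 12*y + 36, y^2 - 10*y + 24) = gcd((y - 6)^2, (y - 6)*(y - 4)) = y - 6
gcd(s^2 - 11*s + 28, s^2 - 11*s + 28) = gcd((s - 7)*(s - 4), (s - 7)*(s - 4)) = s^2 - 11*s + 28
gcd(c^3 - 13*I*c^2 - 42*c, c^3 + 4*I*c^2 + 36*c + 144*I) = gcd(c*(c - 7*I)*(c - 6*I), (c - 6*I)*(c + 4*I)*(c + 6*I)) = c - 6*I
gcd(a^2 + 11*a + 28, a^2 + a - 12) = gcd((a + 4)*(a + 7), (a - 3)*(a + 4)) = a + 4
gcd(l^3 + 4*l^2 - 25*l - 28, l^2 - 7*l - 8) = l + 1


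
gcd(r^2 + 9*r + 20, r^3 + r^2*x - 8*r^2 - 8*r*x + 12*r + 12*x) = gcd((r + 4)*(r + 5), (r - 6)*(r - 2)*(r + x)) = 1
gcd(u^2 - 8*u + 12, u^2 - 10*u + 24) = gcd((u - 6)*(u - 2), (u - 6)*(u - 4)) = u - 6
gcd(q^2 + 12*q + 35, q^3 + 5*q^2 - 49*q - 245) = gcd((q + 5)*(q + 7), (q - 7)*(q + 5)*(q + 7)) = q^2 + 12*q + 35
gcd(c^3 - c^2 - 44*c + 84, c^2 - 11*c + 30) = c - 6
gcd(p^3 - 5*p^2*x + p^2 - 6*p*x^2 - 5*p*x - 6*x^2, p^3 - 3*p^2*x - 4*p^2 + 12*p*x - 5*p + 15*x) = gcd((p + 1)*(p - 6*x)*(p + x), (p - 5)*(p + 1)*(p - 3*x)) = p + 1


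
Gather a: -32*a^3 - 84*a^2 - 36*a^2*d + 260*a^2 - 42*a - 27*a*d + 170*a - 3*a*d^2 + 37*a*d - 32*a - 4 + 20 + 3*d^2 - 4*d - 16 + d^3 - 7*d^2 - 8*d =-32*a^3 + a^2*(176 - 36*d) + a*(-3*d^2 + 10*d + 96) + d^3 - 4*d^2 - 12*d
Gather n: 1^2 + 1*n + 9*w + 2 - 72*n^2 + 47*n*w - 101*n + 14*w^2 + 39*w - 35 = -72*n^2 + n*(47*w - 100) + 14*w^2 + 48*w - 32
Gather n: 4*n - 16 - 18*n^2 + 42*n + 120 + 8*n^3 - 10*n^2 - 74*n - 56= 8*n^3 - 28*n^2 - 28*n + 48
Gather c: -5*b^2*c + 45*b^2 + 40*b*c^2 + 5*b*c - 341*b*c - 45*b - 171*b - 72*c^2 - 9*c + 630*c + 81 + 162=45*b^2 - 216*b + c^2*(40*b - 72) + c*(-5*b^2 - 336*b + 621) + 243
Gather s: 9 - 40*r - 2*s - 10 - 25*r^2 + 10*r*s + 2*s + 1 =-25*r^2 + 10*r*s - 40*r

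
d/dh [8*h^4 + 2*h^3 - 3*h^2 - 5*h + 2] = 32*h^3 + 6*h^2 - 6*h - 5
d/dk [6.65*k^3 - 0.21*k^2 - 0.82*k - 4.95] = 19.95*k^2 - 0.42*k - 0.82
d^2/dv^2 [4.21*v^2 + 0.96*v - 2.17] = 8.42000000000000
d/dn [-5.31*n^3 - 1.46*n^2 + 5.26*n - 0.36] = -15.93*n^2 - 2.92*n + 5.26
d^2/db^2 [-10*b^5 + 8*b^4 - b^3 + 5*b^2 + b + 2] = -200*b^3 + 96*b^2 - 6*b + 10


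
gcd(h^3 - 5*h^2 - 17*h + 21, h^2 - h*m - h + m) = h - 1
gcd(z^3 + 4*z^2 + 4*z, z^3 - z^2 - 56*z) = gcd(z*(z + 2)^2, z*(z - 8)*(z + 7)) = z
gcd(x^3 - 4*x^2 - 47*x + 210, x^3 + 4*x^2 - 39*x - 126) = x^2 + x - 42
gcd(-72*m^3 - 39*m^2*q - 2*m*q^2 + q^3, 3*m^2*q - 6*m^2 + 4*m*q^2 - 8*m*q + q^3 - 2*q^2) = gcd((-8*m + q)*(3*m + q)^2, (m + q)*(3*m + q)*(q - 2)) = 3*m + q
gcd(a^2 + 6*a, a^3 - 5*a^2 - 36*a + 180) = a + 6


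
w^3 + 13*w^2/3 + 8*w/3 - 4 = (w - 2/3)*(w + 2)*(w + 3)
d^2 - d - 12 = (d - 4)*(d + 3)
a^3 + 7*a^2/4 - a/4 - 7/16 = (a - 1/2)*(a + 1/2)*(a + 7/4)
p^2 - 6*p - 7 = (p - 7)*(p + 1)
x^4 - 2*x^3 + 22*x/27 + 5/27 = (x - 5/3)*(x - 1)*(x + 1/3)^2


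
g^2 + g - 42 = (g - 6)*(g + 7)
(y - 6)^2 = y^2 - 12*y + 36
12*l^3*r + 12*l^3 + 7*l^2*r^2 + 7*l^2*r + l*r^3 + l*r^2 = (3*l + r)*(4*l + r)*(l*r + l)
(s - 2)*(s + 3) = s^2 + s - 6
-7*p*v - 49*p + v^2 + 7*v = (-7*p + v)*(v + 7)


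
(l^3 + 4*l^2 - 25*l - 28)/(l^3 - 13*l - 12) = (l + 7)/(l + 3)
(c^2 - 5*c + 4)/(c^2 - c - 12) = (c - 1)/(c + 3)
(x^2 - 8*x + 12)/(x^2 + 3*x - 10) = (x - 6)/(x + 5)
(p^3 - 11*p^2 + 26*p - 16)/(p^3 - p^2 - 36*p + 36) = (p^2 - 10*p + 16)/(p^2 - 36)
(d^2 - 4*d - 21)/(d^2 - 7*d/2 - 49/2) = 2*(d + 3)/(2*d + 7)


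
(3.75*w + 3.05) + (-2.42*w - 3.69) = 1.33*w - 0.64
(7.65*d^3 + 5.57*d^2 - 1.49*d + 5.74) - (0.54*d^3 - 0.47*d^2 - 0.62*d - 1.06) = 7.11*d^3 + 6.04*d^2 - 0.87*d + 6.8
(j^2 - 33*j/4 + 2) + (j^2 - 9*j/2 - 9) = 2*j^2 - 51*j/4 - 7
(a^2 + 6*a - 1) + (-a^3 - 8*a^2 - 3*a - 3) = -a^3 - 7*a^2 + 3*a - 4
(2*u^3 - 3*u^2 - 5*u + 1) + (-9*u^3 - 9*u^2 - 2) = -7*u^3 - 12*u^2 - 5*u - 1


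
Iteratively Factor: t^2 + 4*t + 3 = (t + 3)*(t + 1)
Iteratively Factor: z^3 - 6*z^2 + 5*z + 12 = (z - 4)*(z^2 - 2*z - 3) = (z - 4)*(z - 3)*(z + 1)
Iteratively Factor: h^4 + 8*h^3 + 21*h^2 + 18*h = (h + 3)*(h^3 + 5*h^2 + 6*h) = h*(h + 3)*(h^2 + 5*h + 6) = h*(h + 2)*(h + 3)*(h + 3)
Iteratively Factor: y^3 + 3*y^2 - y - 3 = (y - 1)*(y^2 + 4*y + 3) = (y - 1)*(y + 3)*(y + 1)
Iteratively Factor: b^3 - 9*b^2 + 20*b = (b - 4)*(b^2 - 5*b) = b*(b - 4)*(b - 5)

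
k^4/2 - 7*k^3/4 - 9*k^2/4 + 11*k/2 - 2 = (k/2 + 1)*(k - 4)*(k - 1)*(k - 1/2)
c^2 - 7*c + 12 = (c - 4)*(c - 3)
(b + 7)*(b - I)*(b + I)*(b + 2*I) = b^4 + 7*b^3 + 2*I*b^3 + b^2 + 14*I*b^2 + 7*b + 2*I*b + 14*I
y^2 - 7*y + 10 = (y - 5)*(y - 2)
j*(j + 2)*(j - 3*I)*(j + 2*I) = j^4 + 2*j^3 - I*j^3 + 6*j^2 - 2*I*j^2 + 12*j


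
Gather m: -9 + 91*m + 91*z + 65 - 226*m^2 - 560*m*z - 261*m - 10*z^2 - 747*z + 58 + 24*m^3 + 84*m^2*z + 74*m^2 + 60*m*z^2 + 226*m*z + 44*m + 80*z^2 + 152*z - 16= 24*m^3 + m^2*(84*z - 152) + m*(60*z^2 - 334*z - 126) + 70*z^2 - 504*z + 98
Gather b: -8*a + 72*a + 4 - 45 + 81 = 64*a + 40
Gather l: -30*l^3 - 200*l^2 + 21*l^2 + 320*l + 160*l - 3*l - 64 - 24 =-30*l^3 - 179*l^2 + 477*l - 88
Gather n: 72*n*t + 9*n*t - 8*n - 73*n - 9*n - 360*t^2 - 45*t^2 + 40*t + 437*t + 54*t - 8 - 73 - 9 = n*(81*t - 90) - 405*t^2 + 531*t - 90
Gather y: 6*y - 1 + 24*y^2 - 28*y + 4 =24*y^2 - 22*y + 3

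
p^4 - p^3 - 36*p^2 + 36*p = p*(p - 6)*(p - 1)*(p + 6)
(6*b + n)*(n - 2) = 6*b*n - 12*b + n^2 - 2*n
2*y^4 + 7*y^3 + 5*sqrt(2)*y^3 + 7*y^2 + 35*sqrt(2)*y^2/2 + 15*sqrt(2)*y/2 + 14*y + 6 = (y + 3)*(y + 2*sqrt(2))*(sqrt(2)*y + 1)*(sqrt(2)*y + sqrt(2)/2)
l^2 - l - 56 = (l - 8)*(l + 7)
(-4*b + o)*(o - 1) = -4*b*o + 4*b + o^2 - o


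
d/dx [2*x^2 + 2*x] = 4*x + 2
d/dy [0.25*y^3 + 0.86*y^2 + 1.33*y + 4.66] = 0.75*y^2 + 1.72*y + 1.33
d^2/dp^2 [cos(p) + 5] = -cos(p)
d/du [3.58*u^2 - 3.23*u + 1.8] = 7.16*u - 3.23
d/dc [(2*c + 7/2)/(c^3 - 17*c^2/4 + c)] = 4*(-16*c^3 - 8*c^2 + 119*c - 14)/(c^2*(16*c^4 - 136*c^3 + 321*c^2 - 136*c + 16))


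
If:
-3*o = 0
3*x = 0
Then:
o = 0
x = 0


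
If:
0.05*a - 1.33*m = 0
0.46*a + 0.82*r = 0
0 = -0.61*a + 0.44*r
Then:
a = 0.00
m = 0.00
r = 0.00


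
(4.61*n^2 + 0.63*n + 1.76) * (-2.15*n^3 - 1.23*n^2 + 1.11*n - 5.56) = -9.9115*n^5 - 7.0248*n^4 + 0.558200000000001*n^3 - 27.0971*n^2 - 1.5492*n - 9.7856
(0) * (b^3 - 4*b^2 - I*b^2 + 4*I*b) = 0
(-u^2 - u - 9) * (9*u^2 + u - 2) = -9*u^4 - 10*u^3 - 80*u^2 - 7*u + 18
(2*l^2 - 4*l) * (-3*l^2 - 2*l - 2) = -6*l^4 + 8*l^3 + 4*l^2 + 8*l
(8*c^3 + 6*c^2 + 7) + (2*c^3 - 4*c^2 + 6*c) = 10*c^3 + 2*c^2 + 6*c + 7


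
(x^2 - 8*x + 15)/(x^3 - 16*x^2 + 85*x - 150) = (x - 3)/(x^2 - 11*x + 30)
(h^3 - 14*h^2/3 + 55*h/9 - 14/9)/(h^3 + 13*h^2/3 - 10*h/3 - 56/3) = (9*h^2 - 24*h + 7)/(3*(3*h^2 + 19*h + 28))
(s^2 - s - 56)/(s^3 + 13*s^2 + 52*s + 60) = (s^2 - s - 56)/(s^3 + 13*s^2 + 52*s + 60)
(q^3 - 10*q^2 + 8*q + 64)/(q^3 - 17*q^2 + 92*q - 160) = (q + 2)/(q - 5)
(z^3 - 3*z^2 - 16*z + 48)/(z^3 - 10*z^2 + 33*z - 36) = (z + 4)/(z - 3)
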